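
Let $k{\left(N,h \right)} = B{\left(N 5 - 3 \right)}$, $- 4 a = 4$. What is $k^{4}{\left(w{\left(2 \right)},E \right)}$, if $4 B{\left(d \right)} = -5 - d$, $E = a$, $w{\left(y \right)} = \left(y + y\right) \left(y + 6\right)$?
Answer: $\frac{43046721}{16} \approx 2.6904 \cdot 10^{6}$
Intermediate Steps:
$w{\left(y \right)} = 2 y \left(6 + y\right)$
$a = -1$ ($a = \left(- \frac{1}{4}\right) 4 = -1$)
$E = -1$
$B{\left(d \right)} = - \frac{5}{4} - \frac{d}{4}$ ($B{\left(d \right)} = \frac{-5 - d}{4} = - \frac{5}{4} - \frac{d}{4}$)
$k{\left(N,h \right)} = - \frac{1}{2} - \frac{5 N}{4}$ ($k{\left(N,h \right)} = - \frac{5}{4} - \frac{N 5 - 3}{4} = - \frac{5}{4} - \frac{5 N - 3}{4} = - \frac{5}{4} - \frac{-3 + 5 N}{4} = - \frac{5}{4} - \left(- \frac{3}{4} + \frac{5 N}{4}\right) = - \frac{1}{2} - \frac{5 N}{4}$)
$k^{4}{\left(w{\left(2 \right)},E \right)} = \left(- \frac{1}{2} - \frac{5 \cdot 2 \cdot 2 \left(6 + 2\right)}{4}\right)^{4} = \left(- \frac{1}{2} - \frac{5 \cdot 2 \cdot 2 \cdot 8}{4}\right)^{4} = \left(- \frac{1}{2} - 40\right)^{4} = \left(- \frac{81}{2}\right)^{4} = \frac{43046721}{16}$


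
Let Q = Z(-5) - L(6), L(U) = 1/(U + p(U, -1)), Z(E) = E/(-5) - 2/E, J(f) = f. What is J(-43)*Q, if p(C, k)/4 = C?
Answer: -1763/30 ≈ -58.767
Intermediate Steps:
p(C, k) = 4*C
Z(E) = -2/E - E/5 (Z(E) = E*(-⅕) - 2/E = -E/5 - 2/E = -2/E - E/5)
L(U) = 1/(5*U) (L(U) = 1/(U + 4*U) = 1/(5*U))
Q = 41/30 (Q = (-2/(-5) - ⅕*(-5)) - 1/(5*6) = (-2*(-⅕) + 1) - 1/(5*6) = (⅖ + 1) - 1*1/30 = 7/5 - 1/30 = 41/30 ≈ 1.3667)
J(-43)*Q = -43*41/30 = -1763/30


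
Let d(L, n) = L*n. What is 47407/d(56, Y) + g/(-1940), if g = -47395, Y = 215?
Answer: 33130269/1167880 ≈ 28.368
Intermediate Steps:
47407/d(56, Y) + g/(-1940) = 47407/((56*215)) - 47395/(-1940) = 47407/12040 - 47395*(-1/1940) = 47407*(1/12040) + 9479/388 = 47407/12040 + 9479/388 = 33130269/1167880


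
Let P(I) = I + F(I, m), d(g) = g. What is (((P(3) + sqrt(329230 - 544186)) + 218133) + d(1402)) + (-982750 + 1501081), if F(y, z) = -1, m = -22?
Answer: 737868 + 6*I*sqrt(5971) ≈ 7.3787e+5 + 463.63*I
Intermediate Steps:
P(I) = -1 + I (P(I) = I - 1 = -1 + I)
(((P(3) + sqrt(329230 - 544186)) + 218133) + d(1402)) + (-982750 + 1501081) = ((((-1 + 3) + sqrt(329230 - 544186)) + 218133) + 1402) + (-982750 + 1501081) = (((2 + sqrt(-214956)) + 218133) + 1402) + 518331 = (((2 + 6*I*sqrt(5971)) + 218133) + 1402) + 518331 = ((218135 + 6*I*sqrt(5971)) + 1402) + 518331 = (219537 + 6*I*sqrt(5971)) + 518331 = 737868 + 6*I*sqrt(5971)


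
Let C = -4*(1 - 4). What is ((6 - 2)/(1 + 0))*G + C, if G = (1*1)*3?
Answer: 24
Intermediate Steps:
G = 3 (G = 1*3 = 3)
C = 12 (C = -4*(-3) = 12)
((6 - 2)/(1 + 0))*G + C = ((6 - 2)/(1 + 0))*3 + 12 = (4/1)*3 + 12 = (4*1)*3 + 12 = 4*3 + 12 = 12 + 12 = 24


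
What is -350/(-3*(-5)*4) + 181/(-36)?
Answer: -391/36 ≈ -10.861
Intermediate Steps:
-350/(-3*(-5)*4) + 181/(-36) = -350/(15*4) + 181*(-1/36) = -350/60 - 181/36 = -350*1/60 - 181/36 = -35/6 - 181/36 = -391/36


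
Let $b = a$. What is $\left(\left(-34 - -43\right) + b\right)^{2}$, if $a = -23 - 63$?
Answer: $5929$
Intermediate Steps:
$a = -86$
$b = -86$
$\left(\left(-34 - -43\right) + b\right)^{2} = \left(\left(-34 - -43\right) - 86\right)^{2} = \left(\left(-34 + 43\right) - 86\right)^{2} = \left(9 - 86\right)^{2} = \left(-77\right)^{2} = 5929$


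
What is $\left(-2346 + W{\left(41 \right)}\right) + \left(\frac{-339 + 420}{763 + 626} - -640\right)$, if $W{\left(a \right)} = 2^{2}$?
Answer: $- \frac{787999}{463} \approx -1701.9$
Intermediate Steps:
$W{\left(a \right)} = 4$
$\left(-2346 + W{\left(41 \right)}\right) + \left(\frac{-339 + 420}{763 + 626} - -640\right) = \left(-2346 + 4\right) + \left(\frac{-339 + 420}{763 + 626} - -640\right) = -2342 + \left(\frac{81}{1389} + 640\right) = -2342 + \left(81 \cdot \frac{1}{1389} + 640\right) = -2342 + \left(\frac{27}{463} + 640\right) = -2342 + \frac{296347}{463} = - \frac{787999}{463}$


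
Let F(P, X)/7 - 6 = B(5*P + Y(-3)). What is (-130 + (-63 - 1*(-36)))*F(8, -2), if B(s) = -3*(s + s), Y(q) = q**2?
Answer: 316512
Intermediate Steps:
B(s) = -6*s
F(P, X) = -336 - 210*P (F(P, X) = 42 + 7*(-6*(5*P + (-3)**2)) = 42 + 7*(-6*(5*P + 9)) = 42 + 7*(-6*(9 + 5*P)) = 42 + 7*(-54 - 30*P) = 42 + (-378 - 210*P) = -336 - 210*P)
(-130 + (-63 - 1*(-36)))*F(8, -2) = (-130 + (-63 - 1*(-36)))*(-336 - 210*8) = (-130 + (-63 + 36))*(-336 - 1680) = (-130 - 27)*(-2016) = -157*(-2016) = 316512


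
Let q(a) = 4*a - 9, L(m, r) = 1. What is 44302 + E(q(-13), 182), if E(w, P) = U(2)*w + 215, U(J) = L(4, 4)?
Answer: 44456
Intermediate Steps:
U(J) = 1
q(a) = -9 + 4*a
E(w, P) = 215 + w (E(w, P) = 1*w + 215 = w + 215 = 215 + w)
44302 + E(q(-13), 182) = 44302 + (215 + (-9 + 4*(-13))) = 44302 + (215 + (-9 - 52)) = 44302 + (215 - 61) = 44302 + 154 = 44456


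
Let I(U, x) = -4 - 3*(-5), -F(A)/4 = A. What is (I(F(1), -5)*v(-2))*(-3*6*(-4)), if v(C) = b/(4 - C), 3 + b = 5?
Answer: 264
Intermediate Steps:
F(A) = -4*A
I(U, x) = 11 (I(U, x) = -4 + 15 = 11)
b = 2 (b = -3 + 5 = 2)
v(C) = 2/(4 - C)
(I(F(1), -5)*v(-2))*(-3*6*(-4)) = (11*(-2/(-4 - 2)))*(-3*6*(-4)) = (11*(-2/(-6)))*(-18*(-4)) = (11*(-2*(-⅙)))*72 = (11*(⅓))*72 = (11/3)*72 = 264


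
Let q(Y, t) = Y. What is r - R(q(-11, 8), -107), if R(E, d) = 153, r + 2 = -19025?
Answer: -19180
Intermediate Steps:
r = -19027 (r = -2 - 19025 = -19027)
r - R(q(-11, 8), -107) = -19027 - 1*153 = -19027 - 153 = -19180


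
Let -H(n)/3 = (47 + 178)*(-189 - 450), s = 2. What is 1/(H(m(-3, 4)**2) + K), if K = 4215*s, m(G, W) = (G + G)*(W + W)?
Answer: 1/439755 ≈ 2.2740e-6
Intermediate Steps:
m(G, W) = 4*G*W (m(G, W) = (2*G)*(2*W) = 4*G*W)
K = 8430 (K = 4215*2 = 8430)
H(n) = 431325 (H(n) = -3*(47 + 178)*(-189 - 450) = -675*(-639) = -3*(-143775) = 431325)
1/(H(m(-3, 4)**2) + K) = 1/(431325 + 8430) = 1/439755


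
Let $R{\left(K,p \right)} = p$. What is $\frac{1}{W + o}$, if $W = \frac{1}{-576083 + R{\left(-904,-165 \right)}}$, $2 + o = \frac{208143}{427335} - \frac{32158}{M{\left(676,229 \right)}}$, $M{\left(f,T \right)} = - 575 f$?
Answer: $- \frac{1595295667006600}{2281587631995251} \approx -0.6992$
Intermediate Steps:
$o = - \frac{7918760199}{5536837150}$ ($o = -2 + \left(\frac{208143}{427335} - \frac{32158}{\left(-575\right) 676}\right) = -2 + \left(208143 \cdot \frac{1}{427335} - \frac{32158}{-388700}\right) = -2 + \left(\frac{69381}{142445} - - \frac{16079}{194350}\right) = -2 + \left(\frac{69381}{142445} + \frac{16079}{194350}\right) = -2 + \frac{3154914101}{5536837150} = - \frac{7918760199}{5536837150} \approx -1.4302$)
$W = - \frac{1}{576248}$ ($W = \frac{1}{-576083 - 165} = \frac{1}{-576248} = - \frac{1}{576248} \approx -1.7354 \cdot 10^{-6}$)
$\frac{1}{W + o} = \frac{1}{- \frac{1}{576248} - \frac{7918760199}{5536837150}} = \frac{1}{- \frac{2281587631995251}{1595295667006600}} = - \frac{1595295667006600}{2281587631995251}$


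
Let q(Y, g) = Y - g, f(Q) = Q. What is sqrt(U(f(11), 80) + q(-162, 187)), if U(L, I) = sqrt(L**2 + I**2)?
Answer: sqrt(-349 + sqrt(6521)) ≈ 16.378*I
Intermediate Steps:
U(L, I) = sqrt(I**2 + L**2)
sqrt(U(f(11), 80) + q(-162, 187)) = sqrt(sqrt(80**2 + 11**2) + (-162 - 1*187)) = sqrt(sqrt(6400 + 121) + (-162 - 187)) = sqrt(sqrt(6521) - 349) = sqrt(-349 + sqrt(6521))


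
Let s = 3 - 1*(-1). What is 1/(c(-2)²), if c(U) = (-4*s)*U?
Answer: 1/1024 ≈ 0.00097656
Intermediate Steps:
s = 4 (s = 3 + 1 = 4)
c(U) = -16*U (c(U) = (-4*4)*U = -16*U)
1/(c(-2)²) = 1/((-16*(-2))²) = 1/(32²) = 1/1024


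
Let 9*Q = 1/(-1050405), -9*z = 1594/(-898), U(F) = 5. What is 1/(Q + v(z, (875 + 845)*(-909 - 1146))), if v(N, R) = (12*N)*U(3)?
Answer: 4244686605/50230366651 ≈ 0.084504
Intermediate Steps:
z = 797/4041 (z = -1594/(9*(-898)) = -1594*(-1)/(9*898) = -⅑*(-797/449) = 797/4041 ≈ 0.19723)
Q = -1/9453645 (Q = (⅑)/(-1050405) = (⅑)*(-1/1050405) = -1/9453645 ≈ -1.0578e-7)
v(N, R) = 60*N (v(N, R) = (12*N)*5 = 60*N)
1/(Q + v(z, (875 + 845)*(-909 - 1146))) = 1/(-1/9453645 + 60*(797/4041)) = 1/(-1/9453645 + 15940/1347) = 1/(50230366651/4244686605) = 4244686605/50230366651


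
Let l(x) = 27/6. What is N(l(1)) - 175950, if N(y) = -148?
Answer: -176098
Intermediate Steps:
l(x) = 9/2 (l(x) = 27*(1/6) = 9/2)
N(l(1)) - 175950 = -148 - 175950 = -176098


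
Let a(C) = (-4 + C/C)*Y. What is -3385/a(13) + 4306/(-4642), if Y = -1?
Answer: -7863044/6963 ≈ -1129.3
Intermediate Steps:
a(C) = 3 (a(C) = (-4 + C/C)*(-1) = (-4 + 1)*(-1) = -3*(-1) = 3)
-3385/a(13) + 4306/(-4642) = -3385/3 + 4306/(-4642) = -3385*⅓ + 4306*(-1/4642) = -3385/3 - 2153/2321 = -7863044/6963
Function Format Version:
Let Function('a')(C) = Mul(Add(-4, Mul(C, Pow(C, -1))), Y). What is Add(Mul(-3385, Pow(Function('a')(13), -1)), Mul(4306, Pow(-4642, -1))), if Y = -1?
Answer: Rational(-7863044, 6963) ≈ -1129.3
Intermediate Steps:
Function('a')(C) = 3 (Function('a')(C) = Mul(Add(-4, Mul(C, Pow(C, -1))), -1) = Mul(Add(-4, 1), -1) = Mul(-3, -1) = 3)
Add(Mul(-3385, Pow(Function('a')(13), -1)), Mul(4306, Pow(-4642, -1))) = Add(Mul(-3385, Pow(3, -1)), Mul(4306, Pow(-4642, -1))) = Add(Mul(-3385, Rational(1, 3)), Mul(4306, Rational(-1, 4642))) = Add(Rational(-3385, 3), Rational(-2153, 2321)) = Rational(-7863044, 6963)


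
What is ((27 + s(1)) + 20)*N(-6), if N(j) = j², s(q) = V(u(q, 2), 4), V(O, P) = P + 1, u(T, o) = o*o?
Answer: 1872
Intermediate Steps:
u(T, o) = o²
V(O, P) = 1 + P
s(q) = 5 (s(q) = 1 + 4 = 5)
((27 + s(1)) + 20)*N(-6) = ((27 + 5) + 20)*(-6)² = (32 + 20)*36 = 52*36 = 1872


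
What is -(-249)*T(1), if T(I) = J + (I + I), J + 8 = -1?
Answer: -1743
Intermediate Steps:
J = -9 (J = -8 - 1 = -9)
T(I) = -9 + 2*I (T(I) = -9 + (I + I) = -9 + 2*I)
-(-249)*T(1) = -(-249)*(-9 + 2*1) = -(-249)*(-9 + 2) = -(-249)*(-7) = -1*1743 = -1743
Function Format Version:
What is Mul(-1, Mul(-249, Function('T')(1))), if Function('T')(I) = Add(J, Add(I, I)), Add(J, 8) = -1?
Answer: -1743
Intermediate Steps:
J = -9 (J = Add(-8, -1) = -9)
Function('T')(I) = Add(-9, Mul(2, I)) (Function('T')(I) = Add(-9, Add(I, I)) = Add(-9, Mul(2, I)))
Mul(-1, Mul(-249, Function('T')(1))) = Mul(-1, Mul(-249, Add(-9, Mul(2, 1)))) = Mul(-1, Mul(-249, Add(-9, 2))) = Mul(-1, Mul(-249, -7)) = Mul(-1, 1743) = -1743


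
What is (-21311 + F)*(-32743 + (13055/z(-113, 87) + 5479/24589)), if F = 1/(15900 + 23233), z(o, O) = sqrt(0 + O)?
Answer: 671434033733121576/962241337 - 10887391690910*sqrt(87)/3404571 ≈ 6.6795e+8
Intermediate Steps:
z(o, O) = sqrt(O)
F = 1/39133 ≈ 2.5554e-5
(-21311 + F)*(-32743 + (13055/z(-113, 87) + 5479/24589)) = (-21311 + 1/39133)*(-32743 + (13055/(sqrt(87)) + 5479/24589)) = -833963362*(-32743 + (13055*(sqrt(87)/87) + 5479*(1/24589)))/39133 = -833963362*(-32743 + (13055*sqrt(87)/87 + 5479/24589))/39133 = -833963362*(-32743 + (5479/24589 + 13055*sqrt(87)/87))/39133 = -833963362*(-805112148/24589 + 13055*sqrt(87)/87)/39133 = 671434033733121576/962241337 - 10887391690910*sqrt(87)/3404571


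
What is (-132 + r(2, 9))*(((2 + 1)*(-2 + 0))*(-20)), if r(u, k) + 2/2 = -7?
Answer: -16800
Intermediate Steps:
r(u, k) = -8 (r(u, k) = -1 - 7 = -8)
(-132 + r(2, 9))*(((2 + 1)*(-2 + 0))*(-20)) = (-132 - 8)*(((2 + 1)*(-2 + 0))*(-20)) = -140*3*(-2)*(-20) = -(-840)*(-20) = -140*120 = -16800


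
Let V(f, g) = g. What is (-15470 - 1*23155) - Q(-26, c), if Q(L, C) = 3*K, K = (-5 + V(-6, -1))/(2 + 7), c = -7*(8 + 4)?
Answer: -38623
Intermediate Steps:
c = -84 (c = -7*12 = -84)
K = -2/3 (K = (-5 - 1)/(2 + 7) = -6/9 = -6*1/9 = -2/3 ≈ -0.66667)
Q(L, C) = -2 (Q(L, C) = 3*(-2/3) = -2)
(-15470 - 1*23155) - Q(-26, c) = (-15470 - 1*23155) - 1*(-2) = (-15470 - 23155) + 2 = -38625 + 2 = -38623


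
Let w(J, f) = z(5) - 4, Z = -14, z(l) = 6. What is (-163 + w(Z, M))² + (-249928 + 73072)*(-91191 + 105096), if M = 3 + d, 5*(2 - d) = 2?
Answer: -2459156759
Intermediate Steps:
d = 8/5 (d = 2 - ⅕*2 = 2 - ⅖ = 8/5 ≈ 1.6000)
M = 23/5 (M = 3 + 8/5 = 23/5 ≈ 4.6000)
w(J, f) = 2 (w(J, f) = 6 - 4 = 2)
(-163 + w(Z, M))² + (-249928 + 73072)*(-91191 + 105096) = (-163 + 2)² + (-249928 + 73072)*(-91191 + 105096) = (-161)² - 176856*13905 = 25921 - 2459182680 = -2459156759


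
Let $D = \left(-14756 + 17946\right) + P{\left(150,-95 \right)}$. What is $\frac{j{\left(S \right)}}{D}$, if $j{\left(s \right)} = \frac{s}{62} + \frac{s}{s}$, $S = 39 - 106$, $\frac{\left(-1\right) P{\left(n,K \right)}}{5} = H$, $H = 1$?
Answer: $- \frac{1}{39494} \approx -2.532 \cdot 10^{-5}$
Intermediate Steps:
$P{\left(n,K \right)} = -5$ ($P{\left(n,K \right)} = \left(-5\right) 1 = -5$)
$S = -67$ ($S = 39 - 106 = -67$)
$j{\left(s \right)} = 1 + \frac{s}{62}$ ($j{\left(s \right)} = s \frac{1}{62} + 1 = \frac{s}{62} + 1 = 1 + \frac{s}{62}$)
$D = 3185$ ($D = \left(-14756 + 17946\right) - 5 = 3190 - 5 = 3185$)
$\frac{j{\left(S \right)}}{D} = \frac{1 + \frac{1}{62} \left(-67\right)}{3185} = \left(1 - \frac{67}{62}\right) \frac{1}{3185} = \left(- \frac{5}{62}\right) \frac{1}{3185} = - \frac{1}{39494}$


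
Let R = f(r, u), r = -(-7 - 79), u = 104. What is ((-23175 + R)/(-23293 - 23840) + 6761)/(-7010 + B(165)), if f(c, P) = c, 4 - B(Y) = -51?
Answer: -318689302/327810015 ≈ -0.97218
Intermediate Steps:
B(Y) = 55 (B(Y) = 4 - 1*(-51) = 4 + 51 = 55)
r = 86 (r = -1*(-86) = 86)
R = 86
((-23175 + R)/(-23293 - 23840) + 6761)/(-7010 + B(165)) = ((-23175 + 86)/(-23293 - 23840) + 6761)/(-7010 + 55) = (-23089/(-47133) + 6761)/(-6955) = (-23089*(-1/47133) + 6761)*(-1/6955) = (23089/47133 + 6761)*(-1/6955) = (318689302/47133)*(-1/6955) = -318689302/327810015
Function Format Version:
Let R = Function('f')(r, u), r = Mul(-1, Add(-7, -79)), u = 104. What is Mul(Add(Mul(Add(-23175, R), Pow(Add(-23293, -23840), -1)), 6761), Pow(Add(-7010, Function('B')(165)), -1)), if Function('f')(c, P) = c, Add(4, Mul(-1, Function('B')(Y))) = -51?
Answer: Rational(-318689302, 327810015) ≈ -0.97218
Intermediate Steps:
Function('B')(Y) = 55 (Function('B')(Y) = Add(4, Mul(-1, -51)) = Add(4, 51) = 55)
r = 86 (r = Mul(-1, -86) = 86)
R = 86
Mul(Add(Mul(Add(-23175, R), Pow(Add(-23293, -23840), -1)), 6761), Pow(Add(-7010, Function('B')(165)), -1)) = Mul(Add(Mul(Add(-23175, 86), Pow(Add(-23293, -23840), -1)), 6761), Pow(Add(-7010, 55), -1)) = Mul(Add(Mul(-23089, Pow(-47133, -1)), 6761), Pow(-6955, -1)) = Mul(Add(Mul(-23089, Rational(-1, 47133)), 6761), Rational(-1, 6955)) = Mul(Add(Rational(23089, 47133), 6761), Rational(-1, 6955)) = Mul(Rational(318689302, 47133), Rational(-1, 6955)) = Rational(-318689302, 327810015)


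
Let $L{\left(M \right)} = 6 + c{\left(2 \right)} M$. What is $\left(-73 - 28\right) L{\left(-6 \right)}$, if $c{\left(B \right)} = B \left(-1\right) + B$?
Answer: $-606$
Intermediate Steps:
$c{\left(B \right)} = 0$ ($c{\left(B \right)} = - B + B = 0$)
$L{\left(M \right)} = 6$ ($L{\left(M \right)} = 6 + 0 M = 6 + 0 = 6$)
$\left(-73 - 28\right) L{\left(-6 \right)} = \left(-73 - 28\right) 6 = \left(-101\right) 6 = -606$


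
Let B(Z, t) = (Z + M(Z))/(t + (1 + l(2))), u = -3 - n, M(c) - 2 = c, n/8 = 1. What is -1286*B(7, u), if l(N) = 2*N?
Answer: 10288/3 ≈ 3429.3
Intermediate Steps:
n = 8 (n = 8*1 = 8)
M(c) = 2 + c
u = -11 (u = -3 - 1*8 = -3 - 8 = -11)
B(Z, t) = (2 + 2*Z)/(5 + t) (B(Z, t) = (Z + (2 + Z))/(t + (1 + 2*2)) = (2 + 2*Z)/(t + (1 + 4)) = (2 + 2*Z)/(t + 5) = (2 + 2*Z)/(5 + t))
-1286*B(7, u) = -2572*(1 + 7)/(5 - 11) = -2572*8/(-6) = -2572*(-1)*8/6 = -1286*(-8/3) = 10288/3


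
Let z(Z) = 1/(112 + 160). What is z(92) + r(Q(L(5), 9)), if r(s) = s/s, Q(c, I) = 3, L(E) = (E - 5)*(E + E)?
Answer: 273/272 ≈ 1.0037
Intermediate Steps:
L(E) = 2*E*(-5 + E) (L(E) = (-5 + E)*(2*E) = 2*E*(-5 + E))
r(s) = 1
z(Z) = 1/272
z(92) + r(Q(L(5), 9)) = 1/272 + 1 = 273/272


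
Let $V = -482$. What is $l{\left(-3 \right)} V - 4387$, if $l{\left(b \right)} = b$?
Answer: $-2941$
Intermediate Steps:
$l{\left(-3 \right)} V - 4387 = \left(-3\right) \left(-482\right) - 4387 = 1446 - 4387 = -2941$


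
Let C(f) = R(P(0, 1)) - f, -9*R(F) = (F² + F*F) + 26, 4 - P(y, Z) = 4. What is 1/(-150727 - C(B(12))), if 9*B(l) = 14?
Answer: -9/1356503 ≈ -6.6347e-6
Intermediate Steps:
P(y, Z) = 0 (P(y, Z) = 4 - 1*4 = 4 - 4 = 0)
B(l) = 14/9 (B(l) = (⅑)*14 = 14/9)
R(F) = -26/9 - 2*F²/9 (R(F) = -((F² + F*F) + 26)/9 = -((F² + F²) + 26)/9 = -(2*F² + 26)/9 = -(26 + 2*F²)/9 = -26/9 - 2*F²/9)
C(f) = -26/9 - f (C(f) = (-26/9 - 2/9*0²) - f = (-26/9 - 2/9*0) - f = (-26/9 + 0) - f = -26/9 - f)
1/(-150727 - C(B(12))) = 1/(-150727 - (-26/9 - 1*14/9)) = 1/(-150727 - (-26/9 - 14/9)) = 1/(-150727 - 1*(-40/9)) = 1/(-150727 + 40/9) = 1/(-1356503/9) = -9/1356503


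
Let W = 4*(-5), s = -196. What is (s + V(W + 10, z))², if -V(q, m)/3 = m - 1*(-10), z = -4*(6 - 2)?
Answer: 31684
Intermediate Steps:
W = -20
z = -16 (z = -4*4 = -16)
V(q, m) = -30 - 3*m (V(q, m) = -3*(m - 1*(-10)) = -3*(m + 10) = -3*(10 + m) = -30 - 3*m)
(s + V(W + 10, z))² = (-196 + (-30 - 3*(-16)))² = (-196 + (-30 + 48))² = (-196 + 18)² = (-178)² = 31684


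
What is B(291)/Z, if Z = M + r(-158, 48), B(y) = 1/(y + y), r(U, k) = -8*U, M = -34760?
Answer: -1/19494672 ≈ -5.1296e-8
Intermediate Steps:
B(y) = 1/(2*y)
Z = -33496 (Z = -34760 - 8*(-158) = -34760 + 1264 = -33496)
B(291)/Z = ((½)/291)/(-33496) = ((½)*(1/291))*(-1/33496) = (1/582)*(-1/33496) = -1/19494672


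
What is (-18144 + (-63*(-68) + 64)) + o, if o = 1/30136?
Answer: -415756255/30136 ≈ -13796.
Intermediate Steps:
o = 1/30136 ≈ 3.3183e-5
(-18144 + (-63*(-68) + 64)) + o = (-18144 + (-63*(-68) + 64)) + 1/30136 = (-18144 + (4284 + 64)) + 1/30136 = (-18144 + 4348) + 1/30136 = -13796 + 1/30136 = -415756255/30136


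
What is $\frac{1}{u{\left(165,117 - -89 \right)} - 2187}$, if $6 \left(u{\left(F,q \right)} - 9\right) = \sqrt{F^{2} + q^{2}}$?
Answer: $- \frac{78408}{170702963} - \frac{6 \sqrt{69661}}{170702963} \approx -0.0004686$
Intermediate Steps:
$u{\left(F,q \right)} = 9 + \frac{\sqrt{F^{2} + q^{2}}}{6}$
$\frac{1}{u{\left(165,117 - -89 \right)} - 2187} = \frac{1}{\left(9 + \frac{\sqrt{165^{2} + \left(117 - -89\right)^{2}}}{6}\right) - 2187} = \frac{1}{\left(9 + \frac{\sqrt{27225 + \left(117 + 89\right)^{2}}}{6}\right) - 2187} = \frac{1}{\left(9 + \frac{\sqrt{27225 + 206^{2}}}{6}\right) - 2187} = \frac{1}{\left(9 + \frac{\sqrt{27225 + 42436}}{6}\right) - 2187} = \frac{1}{\left(9 + \frac{\sqrt{69661}}{6}\right) - 2187} = \frac{1}{-2178 + \frac{\sqrt{69661}}{6}}$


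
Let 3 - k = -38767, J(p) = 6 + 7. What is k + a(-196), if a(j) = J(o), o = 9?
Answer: 38783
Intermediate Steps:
J(p) = 13
a(j) = 13
k = 38770 (k = 3 - 1*(-38767) = 3 + 38767 = 38770)
k + a(-196) = 38770 + 13 = 38783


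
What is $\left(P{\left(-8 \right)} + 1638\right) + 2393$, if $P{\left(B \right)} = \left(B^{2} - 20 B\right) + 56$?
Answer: $4311$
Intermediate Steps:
$P{\left(B \right)} = 56 + B^{2} - 20 B$
$\left(P{\left(-8 \right)} + 1638\right) + 2393 = \left(\left(56 + \left(-8\right)^{2} - -160\right) + 1638\right) + 2393 = \left(\left(56 + 64 + 160\right) + 1638\right) + 2393 = \left(280 + 1638\right) + 2393 = 1918 + 2393 = 4311$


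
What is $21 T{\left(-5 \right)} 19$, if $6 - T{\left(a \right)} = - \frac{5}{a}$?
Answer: $1995$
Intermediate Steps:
$T{\left(a \right)} = 6 + \frac{5}{a}$ ($T{\left(a \right)} = 6 - - \frac{5}{a} = 6 + \frac{5}{a}$)
$21 T{\left(-5 \right)} 19 = 21 \left(6 + \frac{5}{-5}\right) 19 = 21 \left(6 + 5 \left(- \frac{1}{5}\right)\right) 19 = 21 \left(6 - 1\right) 19 = 21 \cdot 5 \cdot 19 = 105 \cdot 19 = 1995$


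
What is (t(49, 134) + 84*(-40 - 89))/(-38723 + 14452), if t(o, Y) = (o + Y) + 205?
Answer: 10448/24271 ≈ 0.43047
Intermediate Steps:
t(o, Y) = 205 + Y + o (t(o, Y) = (Y + o) + 205 = 205 + Y + o)
(t(49, 134) + 84*(-40 - 89))/(-38723 + 14452) = ((205 + 134 + 49) + 84*(-40 - 89))/(-38723 + 14452) = (388 + 84*(-129))/(-24271) = (388 - 10836)*(-1/24271) = -10448*(-1/24271) = 10448/24271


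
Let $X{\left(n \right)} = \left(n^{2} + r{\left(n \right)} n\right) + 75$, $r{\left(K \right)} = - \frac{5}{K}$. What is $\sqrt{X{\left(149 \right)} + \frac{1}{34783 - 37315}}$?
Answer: $\frac{\sqrt{35694978243}}{1266} \approx 149.23$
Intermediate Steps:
$X{\left(n \right)} = 70 + n^{2}$ ($X{\left(n \right)} = \left(n^{2} + - \frac{5}{n} n\right) + 75 = \left(n^{2} - 5\right) + 75 = \left(-5 + n^{2}\right) + 75 = 70 + n^{2}$)
$\sqrt{X{\left(149 \right)} + \frac{1}{34783 - 37315}} = \sqrt{\left(70 + 149^{2}\right) + \frac{1}{34783 - 37315}} = \sqrt{\left(70 + 22201\right) + \frac{1}{-2532}} = \sqrt{22271 - \frac{1}{2532}} = \sqrt{\frac{56390171}{2532}} = \frac{\sqrt{35694978243}}{1266}$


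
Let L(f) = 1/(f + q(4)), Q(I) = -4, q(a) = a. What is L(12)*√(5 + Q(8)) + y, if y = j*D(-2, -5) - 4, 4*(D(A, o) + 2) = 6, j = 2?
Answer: -79/16 ≈ -4.9375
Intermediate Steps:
D(A, o) = -½ (D(A, o) = -2 + (¼)*6 = -2 + 3/2 = -½)
L(f) = 1/(4 + f) (L(f) = 1/(f + 4) = 1/(4 + f))
y = -5 (y = 2*(-½) - 4 = -1 - 4 = -5)
L(12)*√(5 + Q(8)) + y = √(5 - 4)/(4 + 12) - 5 = √1/16 - 5 = (1/16)*1 - 5 = 1/16 - 5 = -79/16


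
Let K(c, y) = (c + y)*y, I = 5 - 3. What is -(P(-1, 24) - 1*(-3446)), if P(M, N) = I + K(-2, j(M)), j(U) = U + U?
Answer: -3456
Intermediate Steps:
j(U) = 2*U
I = 2
K(c, y) = y*(c + y)
P(M, N) = 2 + 2*M*(-2 + 2*M) (P(M, N) = 2 + (2*M)*(-2 + 2*M) = 2 + 2*M*(-2 + 2*M))
-(P(-1, 24) - 1*(-3446)) = -((2 + 4*(-1)*(-1 - 1)) - 1*(-3446)) = -((2 + 4*(-1)*(-2)) + 3446) = -((2 + 8) + 3446) = -(10 + 3446) = -1*3456 = -3456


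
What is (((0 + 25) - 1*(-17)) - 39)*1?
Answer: 3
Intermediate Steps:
(((0 + 25) - 1*(-17)) - 39)*1 = ((25 + 17) - 39)*1 = (42 - 39)*1 = 3*1 = 3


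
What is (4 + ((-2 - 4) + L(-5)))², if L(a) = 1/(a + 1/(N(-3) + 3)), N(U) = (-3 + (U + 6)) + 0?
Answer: 961/196 ≈ 4.9031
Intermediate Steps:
N(U) = 3 + U (N(U) = (-3 + (6 + U)) + 0 = (3 + U) + 0 = 3 + U)
L(a) = 1/(⅓ + a) (L(a) = 1/(a + 1/((3 - 3) + 3)) = 1/(a + 1/(0 + 3)) = 1/(a + 1/3) = 1/(a + ⅓) = 1/(⅓ + a))
(4 + ((-2 - 4) + L(-5)))² = (4 + ((-2 - 4) + 3/(1 + 3*(-5))))² = (4 + (-6 + 3/(1 - 15)))² = (4 + (-6 + 3/(-14)))² = (4 + (-6 + 3*(-1/14)))² = (4 + (-6 - 3/14))² = (4 - 87/14)² = (-31/14)² = 961/196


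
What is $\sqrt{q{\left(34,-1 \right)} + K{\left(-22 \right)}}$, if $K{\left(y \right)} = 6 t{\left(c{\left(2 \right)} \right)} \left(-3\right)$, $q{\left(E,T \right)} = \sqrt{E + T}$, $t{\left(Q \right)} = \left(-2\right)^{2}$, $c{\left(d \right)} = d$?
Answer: $\sqrt{-72 + \sqrt{33}} \approx 8.1397 i$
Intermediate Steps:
$t{\left(Q \right)} = 4$
$K{\left(y \right)} = -72$ ($K{\left(y \right)} = 6 \cdot 4 \left(-3\right) = 24 \left(-3\right) = -72$)
$\sqrt{q{\left(34,-1 \right)} + K{\left(-22 \right)}} = \sqrt{\sqrt{34 - 1} - 72} = \sqrt{\sqrt{33} - 72} = \sqrt{-72 + \sqrt{33}}$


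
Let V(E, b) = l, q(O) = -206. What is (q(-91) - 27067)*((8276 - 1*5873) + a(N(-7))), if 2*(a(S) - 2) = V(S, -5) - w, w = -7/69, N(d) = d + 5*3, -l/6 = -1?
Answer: -3021039301/46 ≈ -6.5675e+7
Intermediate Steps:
l = 6 (l = -6*(-1) = 6)
N(d) = 15 + d (N(d) = d + 15 = 15 + d)
w = -7/69 (w = -7*1/69 = -7/69 ≈ -0.10145)
V(E, b) = 6
a(S) = 697/138 (a(S) = 2 + (6 - 1*(-7/69))/2 = 2 + (6 + 7/69)/2 = 2 + (½)*(421/69) = 2 + 421/138 = 697/138)
(q(-91) - 27067)*((8276 - 1*5873) + a(N(-7))) = (-206 - 27067)*((8276 - 1*5873) + 697/138) = -27273*((8276 - 5873) + 697/138) = -27273*(2403 + 697/138) = -27273*332311/138 = -3021039301/46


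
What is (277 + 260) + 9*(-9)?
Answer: 456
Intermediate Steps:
(277 + 260) + 9*(-9) = 537 - 81 = 456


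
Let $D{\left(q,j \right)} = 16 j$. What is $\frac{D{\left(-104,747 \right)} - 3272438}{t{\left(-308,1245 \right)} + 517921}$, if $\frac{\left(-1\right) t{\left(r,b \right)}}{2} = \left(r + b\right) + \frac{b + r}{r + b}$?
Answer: $- \frac{3260486}{516045} \approx -6.3182$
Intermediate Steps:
$t{\left(r,b \right)} = -2 - 2 b - 2 r$ ($t{\left(r,b \right)} = - 2 \left(\left(r + b\right) + \frac{b + r}{r + b}\right) = - 2 \left(\left(b + r\right) + \frac{b + r}{b + r}\right) = - 2 \left(\left(b + r\right) + 1\right) = - 2 \left(1 + b + r\right) = -2 - 2 b - 2 r$)
$\frac{D{\left(-104,747 \right)} - 3272438}{t{\left(-308,1245 \right)} + 517921} = \frac{16 \cdot 747 - 3272438}{\left(-2 - 2490 - -616\right) + 517921} = \frac{11952 - 3272438}{\left(-2 - 2490 + 616\right) + 517921} = - \frac{3260486}{-1876 + 517921} = - \frac{3260486}{516045}$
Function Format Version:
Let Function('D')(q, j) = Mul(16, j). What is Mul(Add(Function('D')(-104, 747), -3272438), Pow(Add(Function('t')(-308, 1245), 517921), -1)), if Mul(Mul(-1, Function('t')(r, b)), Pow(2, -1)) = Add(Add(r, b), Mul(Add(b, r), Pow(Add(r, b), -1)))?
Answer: Rational(-3260486, 516045) ≈ -6.3182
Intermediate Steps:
Function('t')(r, b) = Add(-2, Mul(-2, b), Mul(-2, r)) (Function('t')(r, b) = Mul(-2, Add(Add(r, b), Mul(Add(b, r), Pow(Add(r, b), -1)))) = Mul(-2, Add(Add(b, r), Mul(Add(b, r), Pow(Add(b, r), -1)))) = Mul(-2, Add(Add(b, r), 1)) = Mul(-2, Add(1, b, r)) = Add(-2, Mul(-2, b), Mul(-2, r)))
Mul(Add(Function('D')(-104, 747), -3272438), Pow(Add(Function('t')(-308, 1245), 517921), -1)) = Mul(Add(Mul(16, 747), -3272438), Pow(Add(Add(-2, Mul(-2, 1245), Mul(-2, -308)), 517921), -1)) = Mul(Add(11952, -3272438), Pow(Add(Add(-2, -2490, 616), 517921), -1)) = Mul(-3260486, Pow(Add(-1876, 517921), -1)) = Mul(-3260486, Pow(516045, -1)) = Mul(-3260486, Rational(1, 516045)) = Rational(-3260486, 516045)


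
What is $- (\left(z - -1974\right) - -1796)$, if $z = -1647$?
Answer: $-2123$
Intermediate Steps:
$- (\left(z - -1974\right) - -1796) = - (\left(-1647 - -1974\right) - -1796) = - (\left(-1647 + 1974\right) + 1796) = - (327 + 1796) = \left(-1\right) 2123 = -2123$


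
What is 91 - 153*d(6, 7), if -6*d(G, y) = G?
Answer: 244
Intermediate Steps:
d(G, y) = -G/6
91 - 153*d(6, 7) = 91 - (-51)*6/2 = 91 - 153*(-1) = 91 + 153 = 244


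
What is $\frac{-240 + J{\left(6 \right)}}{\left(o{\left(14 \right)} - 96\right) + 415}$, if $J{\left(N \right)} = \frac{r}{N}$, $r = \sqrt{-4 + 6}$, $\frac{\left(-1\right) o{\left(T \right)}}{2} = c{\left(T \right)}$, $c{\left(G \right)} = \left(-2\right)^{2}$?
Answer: $- \frac{240}{311} + \frac{\sqrt{2}}{1866} \approx -0.77095$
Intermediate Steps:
$c{\left(G \right)} = 4$
$o{\left(T \right)} = -8$ ($o{\left(T \right)} = \left(-2\right) 4 = -8$)
$r = \sqrt{2} \approx 1.4142$
$J{\left(N \right)} = \frac{\sqrt{2}}{N}$
$\frac{-240 + J{\left(6 \right)}}{\left(o{\left(14 \right)} - 96\right) + 415} = \frac{-240 + \frac{\sqrt{2}}{6}}{\left(-8 - 96\right) + 415} = \frac{-240 + \sqrt{2} \cdot \frac{1}{6}}{-104 + 415} = \frac{-240 + \frac{\sqrt{2}}{6}}{311} = \left(-240 + \frac{\sqrt{2}}{6}\right) \frac{1}{311} = - \frac{240}{311} + \frac{\sqrt{2}}{1866}$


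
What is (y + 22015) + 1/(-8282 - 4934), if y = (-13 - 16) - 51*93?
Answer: 227883487/13216 ≈ 17243.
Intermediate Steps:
y = -4772 (y = -29 - 4743 = -4772)
(y + 22015) + 1/(-8282 - 4934) = (-4772 + 22015) + 1/(-8282 - 4934) = 17243 + 1/(-13216) = 17243 - 1/13216 = 227883487/13216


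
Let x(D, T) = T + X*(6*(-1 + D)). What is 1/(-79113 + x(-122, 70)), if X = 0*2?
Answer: -1/79043 ≈ -1.2651e-5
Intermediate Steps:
X = 0
x(D, T) = T (x(D, T) = T + 0*(6*(-1 + D)) = T + 0*(-6 + 6*D) = T + 0 = T)
1/(-79113 + x(-122, 70)) = 1/(-79113 + 70) = 1/(-79043) = -1/79043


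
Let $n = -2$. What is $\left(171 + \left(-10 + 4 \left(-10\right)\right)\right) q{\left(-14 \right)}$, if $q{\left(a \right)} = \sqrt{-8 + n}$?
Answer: $121 i \sqrt{10} \approx 382.64 i$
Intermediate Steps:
$q{\left(a \right)} = i \sqrt{10}$ ($q{\left(a \right)} = \sqrt{-8 - 2} = \sqrt{-10} = i \sqrt{10}$)
$\left(171 + \left(-10 + 4 \left(-10\right)\right)\right) q{\left(-14 \right)} = \left(171 + \left(-10 + 4 \left(-10\right)\right)\right) i \sqrt{10} = \left(171 - 50\right) i \sqrt{10} = 121 i \sqrt{10}$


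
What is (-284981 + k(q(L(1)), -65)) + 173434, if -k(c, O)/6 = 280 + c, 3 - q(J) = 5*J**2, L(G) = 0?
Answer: -113245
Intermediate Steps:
q(J) = 3 - 5*J**2
k(c, O) = -1680 - 6*c (k(c, O) = -6*(280 + c) = -1680 - 6*c)
(-284981 + k(q(L(1)), -65)) + 173434 = (-284981 + (-1680 - 6*(3 - 5*0**2))) + 173434 = (-284981 + (-1680 - 6*(3 - 5*0))) + 173434 = (-284981 + (-1680 - 6*(3 + 0))) + 173434 = (-284981 + (-1680 - 6*3)) + 173434 = (-284981 + (-1680 - 18)) + 173434 = (-284981 - 1698) + 173434 = -286679 + 173434 = -113245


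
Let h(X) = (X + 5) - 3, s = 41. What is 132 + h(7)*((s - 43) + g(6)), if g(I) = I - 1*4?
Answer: 132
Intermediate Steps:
g(I) = -4 + I (g(I) = I - 4 = -4 + I)
h(X) = 2 + X (h(X) = (5 + X) - 3 = 2 + X)
132 + h(7)*((s - 43) + g(6)) = 132 + (2 + 7)*((41 - 43) + (-4 + 6)) = 132 + 9*(-2 + 2) = 132 + 9*0 = 132 + 0 = 132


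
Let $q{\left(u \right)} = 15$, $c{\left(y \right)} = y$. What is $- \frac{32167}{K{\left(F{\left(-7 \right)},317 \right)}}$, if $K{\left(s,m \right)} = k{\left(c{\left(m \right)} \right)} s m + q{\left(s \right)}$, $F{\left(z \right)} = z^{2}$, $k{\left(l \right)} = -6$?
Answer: $\frac{32167}{93183} \approx 0.3452$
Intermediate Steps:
$K{\left(s,m \right)} = 15 - 6 m s$ ($K{\left(s,m \right)} = - 6 s m + 15 = - 6 m s + 15 = 15 - 6 m s$)
$- \frac{32167}{K{\left(F{\left(-7 \right)},317 \right)}} = - \frac{32167}{15 - 1902 \left(-7\right)^{2}} = - \frac{32167}{15 - 1902 \cdot 49} = - \frac{32167}{15 - 93198} = - \frac{32167}{-93183} = \left(-32167\right) \left(- \frac{1}{93183}\right) = \frac{32167}{93183}$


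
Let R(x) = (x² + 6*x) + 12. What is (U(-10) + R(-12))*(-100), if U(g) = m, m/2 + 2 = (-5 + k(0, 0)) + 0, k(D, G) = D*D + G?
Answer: -7000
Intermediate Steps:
k(D, G) = G + D² (k(D, G) = D² + G = G + D²)
m = -14 (m = -4 + 2*((-5 + (0 + 0²)) + 0) = -4 + 2*((-5 + (0 + 0)) + 0) = -4 + 2*((-5 + 0) + 0) = -4 + 2*(-5 + 0) = -4 + 2*(-5) = -4 - 10 = -14)
R(x) = 12 + x² + 6*x
U(g) = -14
(U(-10) + R(-12))*(-100) = (-14 + (12 + (-12)² + 6*(-12)))*(-100) = (-14 + (12 + 144 - 72))*(-100) = (-14 + 84)*(-100) = 70*(-100) = -7000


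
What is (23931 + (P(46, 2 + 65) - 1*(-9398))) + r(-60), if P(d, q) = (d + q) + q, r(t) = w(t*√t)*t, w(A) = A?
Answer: 33509 + 7200*I*√15 ≈ 33509.0 + 27885.0*I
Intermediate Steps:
r(t) = t^(5/2) (r(t) = (t*√t)*t = t^(3/2)*t = t^(5/2))
P(d, q) = d + 2*q
(23931 + (P(46, 2 + 65) - 1*(-9398))) + r(-60) = (23931 + ((46 + 2*(2 + 65)) - 1*(-9398))) + (-60)^(5/2) = (23931 + ((46 + 2*67) + 9398)) + 7200*I*√15 = (23931 + ((46 + 134) + 9398)) + 7200*I*√15 = (23931 + (180 + 9398)) + 7200*I*√15 = (23931 + 9578) + 7200*I*√15 = 33509 + 7200*I*√15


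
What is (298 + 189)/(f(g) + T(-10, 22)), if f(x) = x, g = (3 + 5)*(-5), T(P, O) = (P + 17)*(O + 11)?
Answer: 487/191 ≈ 2.5497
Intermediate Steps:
T(P, O) = (11 + O)*(17 + P) (T(P, O) = (17 + P)*(11 + O) = (11 + O)*(17 + P))
g = -40 (g = 8*(-5) = -40)
(298 + 189)/(f(g) + T(-10, 22)) = (298 + 189)/(-40 + (187 + 11*(-10) + 17*22 + 22*(-10))) = 487/(-40 + (187 - 110 + 374 - 220)) = 487/(-40 + 231) = 487/191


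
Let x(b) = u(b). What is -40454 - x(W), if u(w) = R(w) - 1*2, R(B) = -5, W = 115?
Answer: -40447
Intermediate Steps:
u(w) = -7 (u(w) = -5 - 1*2 = -5 - 2 = -7)
x(b) = -7
-40454 - x(W) = -40454 - 1*(-7) = -40454 + 7 = -40447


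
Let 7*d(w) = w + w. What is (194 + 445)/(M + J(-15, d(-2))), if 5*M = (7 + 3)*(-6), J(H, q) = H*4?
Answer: -71/8 ≈ -8.8750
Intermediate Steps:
d(w) = 2*w/7 (d(w) = (w + w)/7 = (2*w)/7 = 2*w/7)
J(H, q) = 4*H
M = -12 (M = ((7 + 3)*(-6))/5 = (10*(-6))/5 = (1/5)*(-60) = -12)
(194 + 445)/(M + J(-15, d(-2))) = (194 + 445)/(-12 + 4*(-15)) = 639/(-12 - 60) = 639/(-72) = 639*(-1/72) = -71/8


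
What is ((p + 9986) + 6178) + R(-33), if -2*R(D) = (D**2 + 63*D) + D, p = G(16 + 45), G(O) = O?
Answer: 33473/2 ≈ 16737.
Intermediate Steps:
p = 61 (p = 16 + 45 = 61)
R(D) = -32*D - D**2/2 (R(D) = -((D**2 + 63*D) + D)/2 = -(D**2 + 64*D)/2 = -32*D - D**2/2)
((p + 9986) + 6178) + R(-33) = ((61 + 9986) + 6178) - 1/2*(-33)*(64 - 33) = (10047 + 6178) - 1/2*(-33)*31 = 16225 + 1023/2 = 33473/2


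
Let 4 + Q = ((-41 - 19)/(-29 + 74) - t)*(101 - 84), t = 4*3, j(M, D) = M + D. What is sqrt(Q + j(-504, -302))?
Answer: I*sqrt(9330)/3 ≈ 32.197*I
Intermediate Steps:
j(M, D) = D + M
t = 12
Q = -692/3 (Q = -4 + ((-41 - 19)/(-29 + 74) - 1*12)*(101 - 84) = -4 + (-60/45 - 12)*17 = -4 + (-60*1/45 - 12)*17 = -4 + (-4/3 - 12)*17 = -4 - 40/3*17 = -4 - 680/3 = -692/3 ≈ -230.67)
sqrt(Q + j(-504, -302)) = sqrt(-692/3 + (-302 - 504)) = sqrt(-692/3 - 806) = sqrt(-3110/3) = I*sqrt(9330)/3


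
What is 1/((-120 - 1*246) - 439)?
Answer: -1/805 ≈ -0.0012422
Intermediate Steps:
1/((-120 - 1*246) - 439) = 1/((-120 - 246) - 439) = 1/(-366 - 439) = 1/(-805) = -1/805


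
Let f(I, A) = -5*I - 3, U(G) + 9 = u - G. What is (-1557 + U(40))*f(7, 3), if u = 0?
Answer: 61028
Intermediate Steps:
U(G) = -9 - G (U(G) = -9 + (0 - G) = -9 - G)
f(I, A) = -3 - 5*I
(-1557 + U(40))*f(7, 3) = (-1557 + (-9 - 1*40))*(-3 - 5*7) = (-1557 + (-9 - 40))*(-3 - 35) = (-1557 - 49)*(-38) = -1606*(-38) = 61028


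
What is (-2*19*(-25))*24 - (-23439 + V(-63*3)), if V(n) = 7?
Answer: 46232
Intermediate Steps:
(-2*19*(-25))*24 - (-23439 + V(-63*3)) = (-2*19*(-25))*24 - (-23439 + 7) = -38*(-25)*24 - 1*(-23432) = 950*24 + 23432 = 22800 + 23432 = 46232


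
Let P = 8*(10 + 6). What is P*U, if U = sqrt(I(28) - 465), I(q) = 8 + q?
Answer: 128*I*sqrt(429) ≈ 2651.2*I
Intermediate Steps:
P = 128 (P = 8*16 = 128)
U = I*sqrt(429) (U = sqrt((8 + 28) - 465) = sqrt(36 - 465) = sqrt(-429) = I*sqrt(429) ≈ 20.712*I)
P*U = 128*(I*sqrt(429)) = 128*I*sqrt(429)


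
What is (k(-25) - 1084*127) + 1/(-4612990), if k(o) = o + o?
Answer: -635291756821/4612990 ≈ -1.3772e+5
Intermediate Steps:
k(o) = 2*o
(k(-25) - 1084*127) + 1/(-4612990) = (2*(-25) - 1084*127) + 1/(-4612990) = (-50 - 137668) - 1/4612990 = -137718 - 1/4612990 = -635291756821/4612990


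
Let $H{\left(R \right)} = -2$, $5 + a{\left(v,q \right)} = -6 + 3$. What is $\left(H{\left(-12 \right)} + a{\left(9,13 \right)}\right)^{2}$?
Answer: $100$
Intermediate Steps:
$a{\left(v,q \right)} = -8$ ($a{\left(v,q \right)} = -5 + \left(-6 + 3\right) = -5 - 3 = -8$)
$\left(H{\left(-12 \right)} + a{\left(9,13 \right)}\right)^{2} = \left(-2 - 8\right)^{2} = \left(-10\right)^{2} = 100$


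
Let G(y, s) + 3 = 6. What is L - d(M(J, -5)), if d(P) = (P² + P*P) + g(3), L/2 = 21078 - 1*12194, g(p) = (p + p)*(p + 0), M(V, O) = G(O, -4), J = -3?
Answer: 17732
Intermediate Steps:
G(y, s) = 3 (G(y, s) = -3 + 6 = 3)
M(V, O) = 3
g(p) = 2*p² (g(p) = (2*p)*p = 2*p²)
L = 17768 (L = 2*(21078 - 1*12194) = 2*(21078 - 12194) = 2*8884 = 17768)
d(P) = 18 + 2*P² (d(P) = (P² + P*P) + 2*3² = (P² + P²) + 2*9 = 2*P² + 18 = 18 + 2*P²)
L - d(M(J, -5)) = 17768 - (18 + 2*3²) = 17768 - (18 + 2*9) = 17768 - (18 + 18) = 17768 - 1*36 = 17768 - 36 = 17732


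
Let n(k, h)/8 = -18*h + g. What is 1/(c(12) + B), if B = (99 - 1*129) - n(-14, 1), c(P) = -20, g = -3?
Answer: 1/118 ≈ 0.0084746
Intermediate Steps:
n(k, h) = -24 - 144*h (n(k, h) = 8*(-18*h - 3) = 8*(-3 - 18*h) = -24 - 144*h)
B = 138 (B = (99 - 1*129) - (-24 - 144*1) = (99 - 129) - (-24 - 144) = -30 - 1*(-168) = -30 + 168 = 138)
1/(c(12) + B) = 1/(-20 + 138) = 1/118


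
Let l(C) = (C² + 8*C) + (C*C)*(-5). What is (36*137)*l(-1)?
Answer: -59184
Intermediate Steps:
l(C) = -4*C² + 8*C (l(C) = (C² + 8*C) + C²*(-5) = (C² + 8*C) - 5*C² = -4*C² + 8*C)
(36*137)*l(-1) = (36*137)*(4*(-1)*(2 - 1*(-1))) = 4932*(4*(-1)*(2 + 1)) = 4932*(4*(-1)*3) = 4932*(-12) = -59184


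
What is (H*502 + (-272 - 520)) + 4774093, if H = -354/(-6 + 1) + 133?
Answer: 24378043/5 ≈ 4.8756e+6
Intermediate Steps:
H = 1019/5 (H = -354/(1*(-5)) + 133 = -354/(-5) + 133 = -354*(-⅕) + 133 = 354/5 + 133 = 1019/5 ≈ 203.80)
(H*502 + (-272 - 520)) + 4774093 = ((1019/5)*502 + (-272 - 520)) + 4774093 = (511538/5 - 792) + 4774093 = 507578/5 + 4774093 = 24378043/5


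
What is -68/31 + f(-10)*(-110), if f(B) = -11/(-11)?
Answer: -3478/31 ≈ -112.19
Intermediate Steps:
f(B) = 1 (f(B) = -11*(-1/11) = 1)
-68/31 + f(-10)*(-110) = -68/31 + 1*(-110) = -68*1/31 - 110 = -68/31 - 110 = -3478/31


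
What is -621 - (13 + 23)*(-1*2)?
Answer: -549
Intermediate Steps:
-621 - (13 + 23)*(-1*2) = -621 - 36*(-2) = -621 - 1*(-72) = -621 + 72 = -549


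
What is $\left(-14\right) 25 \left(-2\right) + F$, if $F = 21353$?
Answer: $22053$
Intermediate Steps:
$\left(-14\right) 25 \left(-2\right) + F = \left(-14\right) 25 \left(-2\right) + 21353 = \left(-350\right) \left(-2\right) + 21353 = 700 + 21353 = 22053$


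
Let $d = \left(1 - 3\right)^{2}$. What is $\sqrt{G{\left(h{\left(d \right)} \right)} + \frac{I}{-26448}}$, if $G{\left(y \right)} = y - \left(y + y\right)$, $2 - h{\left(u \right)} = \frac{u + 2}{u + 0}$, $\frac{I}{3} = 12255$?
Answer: $\frac{i \sqrt{25433}}{116} \approx 1.3748 i$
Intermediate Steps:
$I = 36765$ ($I = 3 \cdot 12255 = 36765$)
$d = 4$ ($d = \left(-2\right)^{2} = 4$)
$h{\left(u \right)} = 2 - \frac{2 + u}{u}$ ($h{\left(u \right)} = 2 - \frac{u + 2}{u + 0} = 2 - \frac{2 + u}{u}$)
$G{\left(y \right)} = - y$ ($G{\left(y \right)} = y - 2 y = - y$)
$\sqrt{G{\left(h{\left(d \right)} \right)} + \frac{I}{-26448}} = \sqrt{- \frac{-2 + 4}{4} + \frac{36765}{-26448}} = \sqrt{- \frac{2}{4} + 36765 \left(- \frac{1}{26448}\right)} = \sqrt{\left(-1\right) \frac{1}{2} - \frac{645}{464}} = \sqrt{- \frac{1}{2} - \frac{645}{464}} = \sqrt{- \frac{877}{464}} = \frac{i \sqrt{25433}}{116}$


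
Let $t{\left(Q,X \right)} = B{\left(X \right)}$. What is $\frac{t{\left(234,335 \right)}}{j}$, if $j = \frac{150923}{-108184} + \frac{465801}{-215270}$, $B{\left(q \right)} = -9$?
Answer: $\frac{104799463560}{41440704797} \approx 2.5289$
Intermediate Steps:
$t{\left(Q,X \right)} = -9$
$j = - \frac{41440704797}{11644384840}$ ($j = 150923 \left(- \frac{1}{108184}\right) + 465801 \left(- \frac{1}{215270}\right) = - \frac{150923}{108184} - \frac{465801}{215270} = - \frac{41440704797}{11644384840} \approx -3.5589$)
$\frac{t{\left(234,335 \right)}}{j} = - \frac{9}{- \frac{41440704797}{11644384840}} = \left(-9\right) \left(- \frac{11644384840}{41440704797}\right) = \frac{104799463560}{41440704797}$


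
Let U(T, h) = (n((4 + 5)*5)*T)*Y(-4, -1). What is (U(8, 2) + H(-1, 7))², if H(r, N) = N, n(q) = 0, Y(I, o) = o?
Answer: 49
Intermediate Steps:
U(T, h) = 0 (U(T, h) = (0*T)*(-1) = 0*(-1) = 0)
(U(8, 2) + H(-1, 7))² = (0 + 7)² = 7² = 49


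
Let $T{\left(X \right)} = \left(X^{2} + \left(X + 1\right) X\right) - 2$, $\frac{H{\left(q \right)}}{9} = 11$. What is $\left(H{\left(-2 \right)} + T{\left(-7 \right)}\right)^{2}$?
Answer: $35344$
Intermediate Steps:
$H{\left(q \right)} = 99$ ($H{\left(q \right)} = 9 \cdot 11 = 99$)
$T{\left(X \right)} = -2 + X^{2} + X \left(1 + X\right)$ ($T{\left(X \right)} = \left(X^{2} + \left(1 + X\right) X\right) - 2 = \left(X^{2} + X \left(1 + X\right)\right) - 2 = -2 + X^{2} + X \left(1 + X\right)$)
$\left(H{\left(-2 \right)} + T{\left(-7 \right)}\right)^{2} = \left(99 - \left(9 - 98\right)\right)^{2} = \left(99 - -89\right)^{2} = \left(99 + 89\right)^{2} = 188^{2} = 35344$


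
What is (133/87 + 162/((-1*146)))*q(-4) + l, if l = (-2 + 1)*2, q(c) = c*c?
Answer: 29890/6351 ≈ 4.7063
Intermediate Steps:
q(c) = c**2
l = -2 (l = -1*2 = -2)
(133/87 + 162/((-1*146)))*q(-4) + l = (133/87 + 162/((-1*146)))*(-4)**2 - 2 = (133*(1/87) + 162/(-146))*16 - 2 = (133/87 + 162*(-1/146))*16 - 2 = (133/87 - 81/73)*16 - 2 = (2662/6351)*16 - 2 = 42592/6351 - 2 = 29890/6351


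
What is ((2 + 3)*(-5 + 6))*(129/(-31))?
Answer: -645/31 ≈ -20.806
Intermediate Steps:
((2 + 3)*(-5 + 6))*(129/(-31)) = (5*1)*(129*(-1/31)) = 5*(-129/31) = -645/31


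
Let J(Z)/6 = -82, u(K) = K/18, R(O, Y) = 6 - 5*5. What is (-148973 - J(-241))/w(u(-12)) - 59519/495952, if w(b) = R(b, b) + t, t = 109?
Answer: -36822402811/22317840 ≈ -1649.9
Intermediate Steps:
R(O, Y) = -19 (R(O, Y) = 6 - 25 = -19)
u(K) = K/18 (u(K) = K*(1/18) = K/18)
J(Z) = -492 (J(Z) = 6*(-82) = -492)
w(b) = 90 (w(b) = -19 + 109 = 90)
(-148973 - J(-241))/w(u(-12)) - 59519/495952 = (-148973 - 1*(-492))/90 - 59519/495952 = (-148973 + 492)*(1/90) - 59519*1/495952 = -148481*1/90 - 59519/495952 = -148481/90 - 59519/495952 = -36822402811/22317840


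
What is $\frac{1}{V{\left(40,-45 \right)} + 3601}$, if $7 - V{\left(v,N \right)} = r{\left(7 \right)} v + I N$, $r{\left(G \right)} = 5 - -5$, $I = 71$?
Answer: $\frac{1}{6403} \approx 0.00015618$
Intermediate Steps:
$r{\left(G \right)} = 10$ ($r{\left(G \right)} = 5 + 5 = 10$)
$V{\left(v,N \right)} = 7 - 71 N - 10 v$ ($V{\left(v,N \right)} = 7 - \left(10 v + 71 N\right) = 7 - 71 N - 10 v$)
$\frac{1}{V{\left(40,-45 \right)} + 3601} = \frac{1}{\left(7 - -3195 - 400\right) + 3601} = \frac{1}{\left(7 + 3195 - 400\right) + 3601} = \frac{1}{2802 + 3601} = \frac{1}{6403}$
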